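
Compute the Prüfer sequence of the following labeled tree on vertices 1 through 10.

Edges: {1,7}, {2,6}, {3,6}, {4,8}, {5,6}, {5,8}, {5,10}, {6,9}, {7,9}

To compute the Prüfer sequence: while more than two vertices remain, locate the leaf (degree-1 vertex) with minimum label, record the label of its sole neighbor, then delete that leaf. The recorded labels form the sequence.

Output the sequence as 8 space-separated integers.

Answer: 7 6 6 8 9 5 6 5

Derivation:
Step 1: leaves = {1,2,3,4,10}. Remove smallest leaf 1, emit neighbor 7.
Step 2: leaves = {2,3,4,7,10}. Remove smallest leaf 2, emit neighbor 6.
Step 3: leaves = {3,4,7,10}. Remove smallest leaf 3, emit neighbor 6.
Step 4: leaves = {4,7,10}. Remove smallest leaf 4, emit neighbor 8.
Step 5: leaves = {7,8,10}. Remove smallest leaf 7, emit neighbor 9.
Step 6: leaves = {8,9,10}. Remove smallest leaf 8, emit neighbor 5.
Step 7: leaves = {9,10}. Remove smallest leaf 9, emit neighbor 6.
Step 8: leaves = {6,10}. Remove smallest leaf 6, emit neighbor 5.
Done: 2 vertices remain (5, 10). Sequence = [7 6 6 8 9 5 6 5]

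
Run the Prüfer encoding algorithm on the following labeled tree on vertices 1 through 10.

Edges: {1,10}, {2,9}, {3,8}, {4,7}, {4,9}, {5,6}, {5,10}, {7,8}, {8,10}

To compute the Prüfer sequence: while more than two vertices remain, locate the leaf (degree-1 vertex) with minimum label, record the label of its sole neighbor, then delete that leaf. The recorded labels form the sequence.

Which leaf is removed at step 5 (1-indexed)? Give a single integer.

Step 1: current leaves = {1,2,3,6}. Remove leaf 1 (neighbor: 10).
Step 2: current leaves = {2,3,6}. Remove leaf 2 (neighbor: 9).
Step 3: current leaves = {3,6,9}. Remove leaf 3 (neighbor: 8).
Step 4: current leaves = {6,9}. Remove leaf 6 (neighbor: 5).
Step 5: current leaves = {5,9}. Remove leaf 5 (neighbor: 10).

Answer: 5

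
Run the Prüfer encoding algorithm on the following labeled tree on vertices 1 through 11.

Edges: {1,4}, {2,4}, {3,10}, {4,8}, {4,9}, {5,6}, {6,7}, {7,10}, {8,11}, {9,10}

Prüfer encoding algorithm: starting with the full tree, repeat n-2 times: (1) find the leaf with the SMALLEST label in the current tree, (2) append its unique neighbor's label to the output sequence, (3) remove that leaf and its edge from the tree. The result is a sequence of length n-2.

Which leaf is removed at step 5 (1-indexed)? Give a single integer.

Answer: 6

Derivation:
Step 1: current leaves = {1,2,3,5,11}. Remove leaf 1 (neighbor: 4).
Step 2: current leaves = {2,3,5,11}. Remove leaf 2 (neighbor: 4).
Step 3: current leaves = {3,5,11}. Remove leaf 3 (neighbor: 10).
Step 4: current leaves = {5,11}. Remove leaf 5 (neighbor: 6).
Step 5: current leaves = {6,11}. Remove leaf 6 (neighbor: 7).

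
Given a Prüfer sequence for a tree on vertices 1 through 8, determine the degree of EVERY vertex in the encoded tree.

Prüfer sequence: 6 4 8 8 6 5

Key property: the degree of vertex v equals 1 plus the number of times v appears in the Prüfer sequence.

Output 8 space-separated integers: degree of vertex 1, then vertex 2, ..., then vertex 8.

Answer: 1 1 1 2 2 3 1 3

Derivation:
p_1 = 6: count[6] becomes 1
p_2 = 4: count[4] becomes 1
p_3 = 8: count[8] becomes 1
p_4 = 8: count[8] becomes 2
p_5 = 6: count[6] becomes 2
p_6 = 5: count[5] becomes 1
Degrees (1 + count): deg[1]=1+0=1, deg[2]=1+0=1, deg[3]=1+0=1, deg[4]=1+1=2, deg[5]=1+1=2, deg[6]=1+2=3, deg[7]=1+0=1, deg[8]=1+2=3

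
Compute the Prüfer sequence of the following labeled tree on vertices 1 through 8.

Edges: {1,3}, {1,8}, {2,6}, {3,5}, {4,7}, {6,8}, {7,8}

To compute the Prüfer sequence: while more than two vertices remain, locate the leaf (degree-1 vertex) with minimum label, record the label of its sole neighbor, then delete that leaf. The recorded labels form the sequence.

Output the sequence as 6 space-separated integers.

Step 1: leaves = {2,4,5}. Remove smallest leaf 2, emit neighbor 6.
Step 2: leaves = {4,5,6}. Remove smallest leaf 4, emit neighbor 7.
Step 3: leaves = {5,6,7}. Remove smallest leaf 5, emit neighbor 3.
Step 4: leaves = {3,6,7}. Remove smallest leaf 3, emit neighbor 1.
Step 5: leaves = {1,6,7}. Remove smallest leaf 1, emit neighbor 8.
Step 6: leaves = {6,7}. Remove smallest leaf 6, emit neighbor 8.
Done: 2 vertices remain (7, 8). Sequence = [6 7 3 1 8 8]

Answer: 6 7 3 1 8 8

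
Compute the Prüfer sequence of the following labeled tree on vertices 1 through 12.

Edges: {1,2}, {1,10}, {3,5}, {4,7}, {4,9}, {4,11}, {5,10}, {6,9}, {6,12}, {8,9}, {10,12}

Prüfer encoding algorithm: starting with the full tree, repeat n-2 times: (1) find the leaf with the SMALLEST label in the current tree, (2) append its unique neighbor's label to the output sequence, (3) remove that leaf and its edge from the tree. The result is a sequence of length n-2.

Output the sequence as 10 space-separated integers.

Answer: 1 10 5 10 4 9 12 4 9 6

Derivation:
Step 1: leaves = {2,3,7,8,11}. Remove smallest leaf 2, emit neighbor 1.
Step 2: leaves = {1,3,7,8,11}. Remove smallest leaf 1, emit neighbor 10.
Step 3: leaves = {3,7,8,11}. Remove smallest leaf 3, emit neighbor 5.
Step 4: leaves = {5,7,8,11}. Remove smallest leaf 5, emit neighbor 10.
Step 5: leaves = {7,8,10,11}. Remove smallest leaf 7, emit neighbor 4.
Step 6: leaves = {8,10,11}. Remove smallest leaf 8, emit neighbor 9.
Step 7: leaves = {10,11}. Remove smallest leaf 10, emit neighbor 12.
Step 8: leaves = {11,12}. Remove smallest leaf 11, emit neighbor 4.
Step 9: leaves = {4,12}. Remove smallest leaf 4, emit neighbor 9.
Step 10: leaves = {9,12}. Remove smallest leaf 9, emit neighbor 6.
Done: 2 vertices remain (6, 12). Sequence = [1 10 5 10 4 9 12 4 9 6]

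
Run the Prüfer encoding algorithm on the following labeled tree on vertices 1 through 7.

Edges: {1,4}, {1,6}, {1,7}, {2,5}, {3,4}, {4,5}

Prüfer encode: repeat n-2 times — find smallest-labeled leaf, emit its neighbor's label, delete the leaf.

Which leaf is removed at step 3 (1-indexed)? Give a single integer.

Step 1: current leaves = {2,3,6,7}. Remove leaf 2 (neighbor: 5).
Step 2: current leaves = {3,5,6,7}. Remove leaf 3 (neighbor: 4).
Step 3: current leaves = {5,6,7}. Remove leaf 5 (neighbor: 4).

Answer: 5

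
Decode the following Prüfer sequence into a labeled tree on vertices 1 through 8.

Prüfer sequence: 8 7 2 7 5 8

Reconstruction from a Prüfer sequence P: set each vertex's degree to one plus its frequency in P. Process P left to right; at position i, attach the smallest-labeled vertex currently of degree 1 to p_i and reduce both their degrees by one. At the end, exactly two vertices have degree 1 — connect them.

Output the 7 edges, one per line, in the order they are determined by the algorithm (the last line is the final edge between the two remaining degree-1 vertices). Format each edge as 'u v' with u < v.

Answer: 1 8
3 7
2 4
2 7
5 6
5 8
7 8

Derivation:
Initial degrees: {1:1, 2:2, 3:1, 4:1, 5:2, 6:1, 7:3, 8:3}
Step 1: smallest deg-1 vertex = 1, p_1 = 8. Add edge {1,8}. Now deg[1]=0, deg[8]=2.
Step 2: smallest deg-1 vertex = 3, p_2 = 7. Add edge {3,7}. Now deg[3]=0, deg[7]=2.
Step 3: smallest deg-1 vertex = 4, p_3 = 2. Add edge {2,4}. Now deg[4]=0, deg[2]=1.
Step 4: smallest deg-1 vertex = 2, p_4 = 7. Add edge {2,7}. Now deg[2]=0, deg[7]=1.
Step 5: smallest deg-1 vertex = 6, p_5 = 5. Add edge {5,6}. Now deg[6]=0, deg[5]=1.
Step 6: smallest deg-1 vertex = 5, p_6 = 8. Add edge {5,8}. Now deg[5]=0, deg[8]=1.
Final: two remaining deg-1 vertices are 7, 8. Add edge {7,8}.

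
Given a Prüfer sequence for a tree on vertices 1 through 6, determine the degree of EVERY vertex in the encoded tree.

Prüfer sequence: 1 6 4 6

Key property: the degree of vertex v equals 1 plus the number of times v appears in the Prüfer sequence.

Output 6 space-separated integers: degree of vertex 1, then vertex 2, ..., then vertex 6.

Answer: 2 1 1 2 1 3

Derivation:
p_1 = 1: count[1] becomes 1
p_2 = 6: count[6] becomes 1
p_3 = 4: count[4] becomes 1
p_4 = 6: count[6] becomes 2
Degrees (1 + count): deg[1]=1+1=2, deg[2]=1+0=1, deg[3]=1+0=1, deg[4]=1+1=2, deg[5]=1+0=1, deg[6]=1+2=3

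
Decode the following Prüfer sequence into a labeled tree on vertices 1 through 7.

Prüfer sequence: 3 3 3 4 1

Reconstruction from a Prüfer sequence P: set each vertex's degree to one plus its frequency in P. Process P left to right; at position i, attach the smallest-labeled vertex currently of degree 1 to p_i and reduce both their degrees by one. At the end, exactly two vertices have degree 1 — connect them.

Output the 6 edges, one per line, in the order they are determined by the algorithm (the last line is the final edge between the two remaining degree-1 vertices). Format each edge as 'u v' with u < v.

Answer: 2 3
3 5
3 6
3 4
1 4
1 7

Derivation:
Initial degrees: {1:2, 2:1, 3:4, 4:2, 5:1, 6:1, 7:1}
Step 1: smallest deg-1 vertex = 2, p_1 = 3. Add edge {2,3}. Now deg[2]=0, deg[3]=3.
Step 2: smallest deg-1 vertex = 5, p_2 = 3. Add edge {3,5}. Now deg[5]=0, deg[3]=2.
Step 3: smallest deg-1 vertex = 6, p_3 = 3. Add edge {3,6}. Now deg[6]=0, deg[3]=1.
Step 4: smallest deg-1 vertex = 3, p_4 = 4. Add edge {3,4}. Now deg[3]=0, deg[4]=1.
Step 5: smallest deg-1 vertex = 4, p_5 = 1. Add edge {1,4}. Now deg[4]=0, deg[1]=1.
Final: two remaining deg-1 vertices are 1, 7. Add edge {1,7}.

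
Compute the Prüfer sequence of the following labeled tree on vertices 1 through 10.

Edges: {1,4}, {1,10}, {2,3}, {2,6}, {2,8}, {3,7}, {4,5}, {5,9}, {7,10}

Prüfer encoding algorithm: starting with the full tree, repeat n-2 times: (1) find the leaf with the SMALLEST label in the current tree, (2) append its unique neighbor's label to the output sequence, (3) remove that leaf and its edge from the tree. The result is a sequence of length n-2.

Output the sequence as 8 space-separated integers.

Answer: 2 2 3 7 10 5 4 1

Derivation:
Step 1: leaves = {6,8,9}. Remove smallest leaf 6, emit neighbor 2.
Step 2: leaves = {8,9}. Remove smallest leaf 8, emit neighbor 2.
Step 3: leaves = {2,9}. Remove smallest leaf 2, emit neighbor 3.
Step 4: leaves = {3,9}. Remove smallest leaf 3, emit neighbor 7.
Step 5: leaves = {7,9}. Remove smallest leaf 7, emit neighbor 10.
Step 6: leaves = {9,10}. Remove smallest leaf 9, emit neighbor 5.
Step 7: leaves = {5,10}. Remove smallest leaf 5, emit neighbor 4.
Step 8: leaves = {4,10}. Remove smallest leaf 4, emit neighbor 1.
Done: 2 vertices remain (1, 10). Sequence = [2 2 3 7 10 5 4 1]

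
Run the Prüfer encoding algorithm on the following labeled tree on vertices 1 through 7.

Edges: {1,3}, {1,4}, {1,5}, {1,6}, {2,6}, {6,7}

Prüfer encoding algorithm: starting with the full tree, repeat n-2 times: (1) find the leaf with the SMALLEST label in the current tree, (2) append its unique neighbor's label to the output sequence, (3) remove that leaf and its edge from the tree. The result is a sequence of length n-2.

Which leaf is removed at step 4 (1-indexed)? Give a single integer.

Step 1: current leaves = {2,3,4,5,7}. Remove leaf 2 (neighbor: 6).
Step 2: current leaves = {3,4,5,7}. Remove leaf 3 (neighbor: 1).
Step 3: current leaves = {4,5,7}. Remove leaf 4 (neighbor: 1).
Step 4: current leaves = {5,7}. Remove leaf 5 (neighbor: 1).

Answer: 5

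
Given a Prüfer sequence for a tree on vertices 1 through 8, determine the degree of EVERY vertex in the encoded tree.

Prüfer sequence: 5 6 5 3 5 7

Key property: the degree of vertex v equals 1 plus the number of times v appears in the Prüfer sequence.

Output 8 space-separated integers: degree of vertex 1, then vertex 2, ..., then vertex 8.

p_1 = 5: count[5] becomes 1
p_2 = 6: count[6] becomes 1
p_3 = 5: count[5] becomes 2
p_4 = 3: count[3] becomes 1
p_5 = 5: count[5] becomes 3
p_6 = 7: count[7] becomes 1
Degrees (1 + count): deg[1]=1+0=1, deg[2]=1+0=1, deg[3]=1+1=2, deg[4]=1+0=1, deg[5]=1+3=4, deg[6]=1+1=2, deg[7]=1+1=2, deg[8]=1+0=1

Answer: 1 1 2 1 4 2 2 1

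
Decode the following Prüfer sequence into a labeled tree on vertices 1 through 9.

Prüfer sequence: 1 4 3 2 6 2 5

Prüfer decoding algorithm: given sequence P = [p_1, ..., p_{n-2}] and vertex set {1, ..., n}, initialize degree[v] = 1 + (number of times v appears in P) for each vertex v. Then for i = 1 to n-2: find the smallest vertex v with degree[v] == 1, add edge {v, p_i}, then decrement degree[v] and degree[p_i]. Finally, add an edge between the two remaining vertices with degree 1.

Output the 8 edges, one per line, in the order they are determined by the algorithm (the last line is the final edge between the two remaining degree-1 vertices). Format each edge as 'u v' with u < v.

Answer: 1 7
1 4
3 4
2 3
6 8
2 6
2 5
5 9

Derivation:
Initial degrees: {1:2, 2:3, 3:2, 4:2, 5:2, 6:2, 7:1, 8:1, 9:1}
Step 1: smallest deg-1 vertex = 7, p_1 = 1. Add edge {1,7}. Now deg[7]=0, deg[1]=1.
Step 2: smallest deg-1 vertex = 1, p_2 = 4. Add edge {1,4}. Now deg[1]=0, deg[4]=1.
Step 3: smallest deg-1 vertex = 4, p_3 = 3. Add edge {3,4}. Now deg[4]=0, deg[3]=1.
Step 4: smallest deg-1 vertex = 3, p_4 = 2. Add edge {2,3}. Now deg[3]=0, deg[2]=2.
Step 5: smallest deg-1 vertex = 8, p_5 = 6. Add edge {6,8}. Now deg[8]=0, deg[6]=1.
Step 6: smallest deg-1 vertex = 6, p_6 = 2. Add edge {2,6}. Now deg[6]=0, deg[2]=1.
Step 7: smallest deg-1 vertex = 2, p_7 = 5. Add edge {2,5}. Now deg[2]=0, deg[5]=1.
Final: two remaining deg-1 vertices are 5, 9. Add edge {5,9}.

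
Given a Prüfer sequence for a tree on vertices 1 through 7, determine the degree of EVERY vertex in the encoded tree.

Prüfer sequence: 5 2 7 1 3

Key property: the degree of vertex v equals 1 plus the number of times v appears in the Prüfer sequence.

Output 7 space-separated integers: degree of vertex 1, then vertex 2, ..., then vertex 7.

Answer: 2 2 2 1 2 1 2

Derivation:
p_1 = 5: count[5] becomes 1
p_2 = 2: count[2] becomes 1
p_3 = 7: count[7] becomes 1
p_4 = 1: count[1] becomes 1
p_5 = 3: count[3] becomes 1
Degrees (1 + count): deg[1]=1+1=2, deg[2]=1+1=2, deg[3]=1+1=2, deg[4]=1+0=1, deg[5]=1+1=2, deg[6]=1+0=1, deg[7]=1+1=2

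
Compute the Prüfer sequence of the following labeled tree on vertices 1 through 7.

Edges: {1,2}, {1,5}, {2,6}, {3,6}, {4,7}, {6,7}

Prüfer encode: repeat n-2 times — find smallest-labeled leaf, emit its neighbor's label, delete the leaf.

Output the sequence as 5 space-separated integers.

Answer: 6 7 1 2 6

Derivation:
Step 1: leaves = {3,4,5}. Remove smallest leaf 3, emit neighbor 6.
Step 2: leaves = {4,5}. Remove smallest leaf 4, emit neighbor 7.
Step 3: leaves = {5,7}. Remove smallest leaf 5, emit neighbor 1.
Step 4: leaves = {1,7}. Remove smallest leaf 1, emit neighbor 2.
Step 5: leaves = {2,7}. Remove smallest leaf 2, emit neighbor 6.
Done: 2 vertices remain (6, 7). Sequence = [6 7 1 2 6]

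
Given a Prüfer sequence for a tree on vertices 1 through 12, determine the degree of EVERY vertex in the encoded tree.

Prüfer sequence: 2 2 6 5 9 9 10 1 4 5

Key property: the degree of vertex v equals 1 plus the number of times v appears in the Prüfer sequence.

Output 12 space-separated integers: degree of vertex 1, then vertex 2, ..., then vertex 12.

Answer: 2 3 1 2 3 2 1 1 3 2 1 1

Derivation:
p_1 = 2: count[2] becomes 1
p_2 = 2: count[2] becomes 2
p_3 = 6: count[6] becomes 1
p_4 = 5: count[5] becomes 1
p_5 = 9: count[9] becomes 1
p_6 = 9: count[9] becomes 2
p_7 = 10: count[10] becomes 1
p_8 = 1: count[1] becomes 1
p_9 = 4: count[4] becomes 1
p_10 = 5: count[5] becomes 2
Degrees (1 + count): deg[1]=1+1=2, deg[2]=1+2=3, deg[3]=1+0=1, deg[4]=1+1=2, deg[5]=1+2=3, deg[6]=1+1=2, deg[7]=1+0=1, deg[8]=1+0=1, deg[9]=1+2=3, deg[10]=1+1=2, deg[11]=1+0=1, deg[12]=1+0=1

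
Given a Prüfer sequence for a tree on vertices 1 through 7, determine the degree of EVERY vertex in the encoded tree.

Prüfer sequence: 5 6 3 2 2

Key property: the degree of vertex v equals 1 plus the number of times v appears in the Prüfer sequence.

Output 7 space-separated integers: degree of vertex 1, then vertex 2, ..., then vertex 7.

Answer: 1 3 2 1 2 2 1

Derivation:
p_1 = 5: count[5] becomes 1
p_2 = 6: count[6] becomes 1
p_3 = 3: count[3] becomes 1
p_4 = 2: count[2] becomes 1
p_5 = 2: count[2] becomes 2
Degrees (1 + count): deg[1]=1+0=1, deg[2]=1+2=3, deg[3]=1+1=2, deg[4]=1+0=1, deg[5]=1+1=2, deg[6]=1+1=2, deg[7]=1+0=1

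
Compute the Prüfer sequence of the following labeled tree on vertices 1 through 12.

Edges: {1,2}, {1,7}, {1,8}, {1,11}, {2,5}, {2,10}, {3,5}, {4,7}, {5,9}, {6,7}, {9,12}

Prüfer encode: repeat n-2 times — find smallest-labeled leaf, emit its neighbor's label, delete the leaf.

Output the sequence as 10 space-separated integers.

Step 1: leaves = {3,4,6,8,10,11,12}. Remove smallest leaf 3, emit neighbor 5.
Step 2: leaves = {4,6,8,10,11,12}. Remove smallest leaf 4, emit neighbor 7.
Step 3: leaves = {6,8,10,11,12}. Remove smallest leaf 6, emit neighbor 7.
Step 4: leaves = {7,8,10,11,12}. Remove smallest leaf 7, emit neighbor 1.
Step 5: leaves = {8,10,11,12}. Remove smallest leaf 8, emit neighbor 1.
Step 6: leaves = {10,11,12}. Remove smallest leaf 10, emit neighbor 2.
Step 7: leaves = {11,12}. Remove smallest leaf 11, emit neighbor 1.
Step 8: leaves = {1,12}. Remove smallest leaf 1, emit neighbor 2.
Step 9: leaves = {2,12}. Remove smallest leaf 2, emit neighbor 5.
Step 10: leaves = {5,12}. Remove smallest leaf 5, emit neighbor 9.
Done: 2 vertices remain (9, 12). Sequence = [5 7 7 1 1 2 1 2 5 9]

Answer: 5 7 7 1 1 2 1 2 5 9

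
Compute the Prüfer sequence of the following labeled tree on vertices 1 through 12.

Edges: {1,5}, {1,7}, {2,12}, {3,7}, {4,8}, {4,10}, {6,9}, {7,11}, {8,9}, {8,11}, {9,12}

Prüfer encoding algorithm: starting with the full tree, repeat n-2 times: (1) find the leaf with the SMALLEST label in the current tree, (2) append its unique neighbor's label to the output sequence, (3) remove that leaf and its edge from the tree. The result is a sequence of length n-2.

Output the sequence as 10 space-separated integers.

Step 1: leaves = {2,3,5,6,10}. Remove smallest leaf 2, emit neighbor 12.
Step 2: leaves = {3,5,6,10,12}. Remove smallest leaf 3, emit neighbor 7.
Step 3: leaves = {5,6,10,12}. Remove smallest leaf 5, emit neighbor 1.
Step 4: leaves = {1,6,10,12}. Remove smallest leaf 1, emit neighbor 7.
Step 5: leaves = {6,7,10,12}. Remove smallest leaf 6, emit neighbor 9.
Step 6: leaves = {7,10,12}. Remove smallest leaf 7, emit neighbor 11.
Step 7: leaves = {10,11,12}. Remove smallest leaf 10, emit neighbor 4.
Step 8: leaves = {4,11,12}. Remove smallest leaf 4, emit neighbor 8.
Step 9: leaves = {11,12}. Remove smallest leaf 11, emit neighbor 8.
Step 10: leaves = {8,12}. Remove smallest leaf 8, emit neighbor 9.
Done: 2 vertices remain (9, 12). Sequence = [12 7 1 7 9 11 4 8 8 9]

Answer: 12 7 1 7 9 11 4 8 8 9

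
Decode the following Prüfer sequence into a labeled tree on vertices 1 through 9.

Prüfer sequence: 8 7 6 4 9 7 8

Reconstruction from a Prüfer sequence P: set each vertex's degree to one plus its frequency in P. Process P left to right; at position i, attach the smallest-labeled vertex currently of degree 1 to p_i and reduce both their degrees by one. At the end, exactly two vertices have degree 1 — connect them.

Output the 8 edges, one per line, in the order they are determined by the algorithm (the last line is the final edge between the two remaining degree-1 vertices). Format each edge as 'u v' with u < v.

Initial degrees: {1:1, 2:1, 3:1, 4:2, 5:1, 6:2, 7:3, 8:3, 9:2}
Step 1: smallest deg-1 vertex = 1, p_1 = 8. Add edge {1,8}. Now deg[1]=0, deg[8]=2.
Step 2: smallest deg-1 vertex = 2, p_2 = 7. Add edge {2,7}. Now deg[2]=0, deg[7]=2.
Step 3: smallest deg-1 vertex = 3, p_3 = 6. Add edge {3,6}. Now deg[3]=0, deg[6]=1.
Step 4: smallest deg-1 vertex = 5, p_4 = 4. Add edge {4,5}. Now deg[5]=0, deg[4]=1.
Step 5: smallest deg-1 vertex = 4, p_5 = 9. Add edge {4,9}. Now deg[4]=0, deg[9]=1.
Step 6: smallest deg-1 vertex = 6, p_6 = 7. Add edge {6,7}. Now deg[6]=0, deg[7]=1.
Step 7: smallest deg-1 vertex = 7, p_7 = 8. Add edge {7,8}. Now deg[7]=0, deg[8]=1.
Final: two remaining deg-1 vertices are 8, 9. Add edge {8,9}.

Answer: 1 8
2 7
3 6
4 5
4 9
6 7
7 8
8 9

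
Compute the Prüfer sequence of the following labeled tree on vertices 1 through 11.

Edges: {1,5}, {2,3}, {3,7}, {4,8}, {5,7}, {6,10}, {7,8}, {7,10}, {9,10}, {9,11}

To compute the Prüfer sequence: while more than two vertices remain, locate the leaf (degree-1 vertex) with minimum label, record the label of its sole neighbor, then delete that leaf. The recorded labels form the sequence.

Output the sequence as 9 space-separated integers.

Step 1: leaves = {1,2,4,6,11}. Remove smallest leaf 1, emit neighbor 5.
Step 2: leaves = {2,4,5,6,11}. Remove smallest leaf 2, emit neighbor 3.
Step 3: leaves = {3,4,5,6,11}. Remove smallest leaf 3, emit neighbor 7.
Step 4: leaves = {4,5,6,11}. Remove smallest leaf 4, emit neighbor 8.
Step 5: leaves = {5,6,8,11}. Remove smallest leaf 5, emit neighbor 7.
Step 6: leaves = {6,8,11}. Remove smallest leaf 6, emit neighbor 10.
Step 7: leaves = {8,11}. Remove smallest leaf 8, emit neighbor 7.
Step 8: leaves = {7,11}. Remove smallest leaf 7, emit neighbor 10.
Step 9: leaves = {10,11}. Remove smallest leaf 10, emit neighbor 9.
Done: 2 vertices remain (9, 11). Sequence = [5 3 7 8 7 10 7 10 9]

Answer: 5 3 7 8 7 10 7 10 9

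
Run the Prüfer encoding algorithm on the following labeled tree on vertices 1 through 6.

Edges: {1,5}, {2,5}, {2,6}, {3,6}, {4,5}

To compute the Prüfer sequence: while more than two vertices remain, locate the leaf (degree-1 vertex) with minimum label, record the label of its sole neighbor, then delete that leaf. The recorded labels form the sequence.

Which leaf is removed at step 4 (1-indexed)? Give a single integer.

Step 1: current leaves = {1,3,4}. Remove leaf 1 (neighbor: 5).
Step 2: current leaves = {3,4}. Remove leaf 3 (neighbor: 6).
Step 3: current leaves = {4,6}. Remove leaf 4 (neighbor: 5).
Step 4: current leaves = {5,6}. Remove leaf 5 (neighbor: 2).

Answer: 5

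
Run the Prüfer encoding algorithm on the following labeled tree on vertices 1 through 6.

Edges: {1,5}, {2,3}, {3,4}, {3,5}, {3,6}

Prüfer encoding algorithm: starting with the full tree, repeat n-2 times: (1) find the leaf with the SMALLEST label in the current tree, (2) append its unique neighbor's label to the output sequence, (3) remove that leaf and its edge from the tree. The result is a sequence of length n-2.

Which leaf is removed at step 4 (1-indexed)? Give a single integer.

Step 1: current leaves = {1,2,4,6}. Remove leaf 1 (neighbor: 5).
Step 2: current leaves = {2,4,5,6}. Remove leaf 2 (neighbor: 3).
Step 3: current leaves = {4,5,6}. Remove leaf 4 (neighbor: 3).
Step 4: current leaves = {5,6}. Remove leaf 5 (neighbor: 3).

Answer: 5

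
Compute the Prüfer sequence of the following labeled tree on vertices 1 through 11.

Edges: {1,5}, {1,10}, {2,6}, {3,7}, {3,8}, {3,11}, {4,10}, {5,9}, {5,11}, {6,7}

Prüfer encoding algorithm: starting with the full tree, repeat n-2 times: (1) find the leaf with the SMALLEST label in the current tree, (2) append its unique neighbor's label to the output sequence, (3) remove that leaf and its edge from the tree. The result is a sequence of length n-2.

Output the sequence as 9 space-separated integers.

Answer: 6 10 7 3 3 11 5 1 5

Derivation:
Step 1: leaves = {2,4,8,9}. Remove smallest leaf 2, emit neighbor 6.
Step 2: leaves = {4,6,8,9}. Remove smallest leaf 4, emit neighbor 10.
Step 3: leaves = {6,8,9,10}. Remove smallest leaf 6, emit neighbor 7.
Step 4: leaves = {7,8,9,10}. Remove smallest leaf 7, emit neighbor 3.
Step 5: leaves = {8,9,10}. Remove smallest leaf 8, emit neighbor 3.
Step 6: leaves = {3,9,10}. Remove smallest leaf 3, emit neighbor 11.
Step 7: leaves = {9,10,11}. Remove smallest leaf 9, emit neighbor 5.
Step 8: leaves = {10,11}. Remove smallest leaf 10, emit neighbor 1.
Step 9: leaves = {1,11}. Remove smallest leaf 1, emit neighbor 5.
Done: 2 vertices remain (5, 11). Sequence = [6 10 7 3 3 11 5 1 5]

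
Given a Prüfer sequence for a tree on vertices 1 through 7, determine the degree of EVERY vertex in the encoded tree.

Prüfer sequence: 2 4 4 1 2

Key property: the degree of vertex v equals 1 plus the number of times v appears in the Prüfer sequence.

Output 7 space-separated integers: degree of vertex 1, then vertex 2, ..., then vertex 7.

Answer: 2 3 1 3 1 1 1

Derivation:
p_1 = 2: count[2] becomes 1
p_2 = 4: count[4] becomes 1
p_3 = 4: count[4] becomes 2
p_4 = 1: count[1] becomes 1
p_5 = 2: count[2] becomes 2
Degrees (1 + count): deg[1]=1+1=2, deg[2]=1+2=3, deg[3]=1+0=1, deg[4]=1+2=3, deg[5]=1+0=1, deg[6]=1+0=1, deg[7]=1+0=1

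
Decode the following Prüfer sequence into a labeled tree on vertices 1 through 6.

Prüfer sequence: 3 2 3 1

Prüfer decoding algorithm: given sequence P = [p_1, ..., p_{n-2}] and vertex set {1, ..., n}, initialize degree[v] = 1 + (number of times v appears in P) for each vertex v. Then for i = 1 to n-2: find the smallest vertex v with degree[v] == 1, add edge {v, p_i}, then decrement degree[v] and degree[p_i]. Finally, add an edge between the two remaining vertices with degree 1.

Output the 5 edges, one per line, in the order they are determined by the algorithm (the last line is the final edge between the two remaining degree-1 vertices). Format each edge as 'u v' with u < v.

Initial degrees: {1:2, 2:2, 3:3, 4:1, 5:1, 6:1}
Step 1: smallest deg-1 vertex = 4, p_1 = 3. Add edge {3,4}. Now deg[4]=0, deg[3]=2.
Step 2: smallest deg-1 vertex = 5, p_2 = 2. Add edge {2,5}. Now deg[5]=0, deg[2]=1.
Step 3: smallest deg-1 vertex = 2, p_3 = 3. Add edge {2,3}. Now deg[2]=0, deg[3]=1.
Step 4: smallest deg-1 vertex = 3, p_4 = 1. Add edge {1,3}. Now deg[3]=0, deg[1]=1.
Final: two remaining deg-1 vertices are 1, 6. Add edge {1,6}.

Answer: 3 4
2 5
2 3
1 3
1 6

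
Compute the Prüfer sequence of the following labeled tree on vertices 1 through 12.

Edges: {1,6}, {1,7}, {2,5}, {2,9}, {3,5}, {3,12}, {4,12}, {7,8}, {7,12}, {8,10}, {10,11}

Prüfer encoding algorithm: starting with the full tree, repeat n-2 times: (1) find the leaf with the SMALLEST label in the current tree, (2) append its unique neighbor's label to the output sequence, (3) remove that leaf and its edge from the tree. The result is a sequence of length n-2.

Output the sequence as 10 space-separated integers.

Answer: 12 1 7 2 5 3 12 10 8 7

Derivation:
Step 1: leaves = {4,6,9,11}. Remove smallest leaf 4, emit neighbor 12.
Step 2: leaves = {6,9,11}. Remove smallest leaf 6, emit neighbor 1.
Step 3: leaves = {1,9,11}. Remove smallest leaf 1, emit neighbor 7.
Step 4: leaves = {9,11}. Remove smallest leaf 9, emit neighbor 2.
Step 5: leaves = {2,11}. Remove smallest leaf 2, emit neighbor 5.
Step 6: leaves = {5,11}. Remove smallest leaf 5, emit neighbor 3.
Step 7: leaves = {3,11}. Remove smallest leaf 3, emit neighbor 12.
Step 8: leaves = {11,12}. Remove smallest leaf 11, emit neighbor 10.
Step 9: leaves = {10,12}. Remove smallest leaf 10, emit neighbor 8.
Step 10: leaves = {8,12}. Remove smallest leaf 8, emit neighbor 7.
Done: 2 vertices remain (7, 12). Sequence = [12 1 7 2 5 3 12 10 8 7]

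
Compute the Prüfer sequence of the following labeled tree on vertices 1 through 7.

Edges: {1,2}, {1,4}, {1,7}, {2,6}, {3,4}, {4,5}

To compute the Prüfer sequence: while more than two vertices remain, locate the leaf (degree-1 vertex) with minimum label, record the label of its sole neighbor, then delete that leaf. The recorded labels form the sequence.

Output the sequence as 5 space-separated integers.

Answer: 4 4 1 2 1

Derivation:
Step 1: leaves = {3,5,6,7}. Remove smallest leaf 3, emit neighbor 4.
Step 2: leaves = {5,6,7}. Remove smallest leaf 5, emit neighbor 4.
Step 3: leaves = {4,6,7}. Remove smallest leaf 4, emit neighbor 1.
Step 4: leaves = {6,7}. Remove smallest leaf 6, emit neighbor 2.
Step 5: leaves = {2,7}. Remove smallest leaf 2, emit neighbor 1.
Done: 2 vertices remain (1, 7). Sequence = [4 4 1 2 1]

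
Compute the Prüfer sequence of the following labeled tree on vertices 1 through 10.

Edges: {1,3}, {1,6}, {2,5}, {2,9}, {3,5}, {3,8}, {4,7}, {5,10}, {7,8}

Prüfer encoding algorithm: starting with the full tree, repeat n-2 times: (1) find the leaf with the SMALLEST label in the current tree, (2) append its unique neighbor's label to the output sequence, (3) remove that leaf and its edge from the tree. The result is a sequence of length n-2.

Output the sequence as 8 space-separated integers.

Answer: 7 1 3 8 3 5 2 5

Derivation:
Step 1: leaves = {4,6,9,10}. Remove smallest leaf 4, emit neighbor 7.
Step 2: leaves = {6,7,9,10}. Remove smallest leaf 6, emit neighbor 1.
Step 3: leaves = {1,7,9,10}. Remove smallest leaf 1, emit neighbor 3.
Step 4: leaves = {7,9,10}. Remove smallest leaf 7, emit neighbor 8.
Step 5: leaves = {8,9,10}. Remove smallest leaf 8, emit neighbor 3.
Step 6: leaves = {3,9,10}. Remove smallest leaf 3, emit neighbor 5.
Step 7: leaves = {9,10}. Remove smallest leaf 9, emit neighbor 2.
Step 8: leaves = {2,10}. Remove smallest leaf 2, emit neighbor 5.
Done: 2 vertices remain (5, 10). Sequence = [7 1 3 8 3 5 2 5]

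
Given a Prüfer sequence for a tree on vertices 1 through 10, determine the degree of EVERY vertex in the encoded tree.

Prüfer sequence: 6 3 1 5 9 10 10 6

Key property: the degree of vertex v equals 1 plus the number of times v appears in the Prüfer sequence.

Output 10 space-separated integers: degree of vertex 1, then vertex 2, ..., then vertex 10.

p_1 = 6: count[6] becomes 1
p_2 = 3: count[3] becomes 1
p_3 = 1: count[1] becomes 1
p_4 = 5: count[5] becomes 1
p_5 = 9: count[9] becomes 1
p_6 = 10: count[10] becomes 1
p_7 = 10: count[10] becomes 2
p_8 = 6: count[6] becomes 2
Degrees (1 + count): deg[1]=1+1=2, deg[2]=1+0=1, deg[3]=1+1=2, deg[4]=1+0=1, deg[5]=1+1=2, deg[6]=1+2=3, deg[7]=1+0=1, deg[8]=1+0=1, deg[9]=1+1=2, deg[10]=1+2=3

Answer: 2 1 2 1 2 3 1 1 2 3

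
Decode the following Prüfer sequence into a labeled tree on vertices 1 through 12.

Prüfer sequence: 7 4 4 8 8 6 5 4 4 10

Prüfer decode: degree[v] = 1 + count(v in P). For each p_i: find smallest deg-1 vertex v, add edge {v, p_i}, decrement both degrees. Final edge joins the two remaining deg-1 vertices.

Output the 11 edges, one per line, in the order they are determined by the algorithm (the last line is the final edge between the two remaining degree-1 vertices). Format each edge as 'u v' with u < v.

Answer: 1 7
2 4
3 4
7 8
8 9
6 8
5 6
4 5
4 11
4 10
10 12

Derivation:
Initial degrees: {1:1, 2:1, 3:1, 4:5, 5:2, 6:2, 7:2, 8:3, 9:1, 10:2, 11:1, 12:1}
Step 1: smallest deg-1 vertex = 1, p_1 = 7. Add edge {1,7}. Now deg[1]=0, deg[7]=1.
Step 2: smallest deg-1 vertex = 2, p_2 = 4. Add edge {2,4}. Now deg[2]=0, deg[4]=4.
Step 3: smallest deg-1 vertex = 3, p_3 = 4. Add edge {3,4}. Now deg[3]=0, deg[4]=3.
Step 4: smallest deg-1 vertex = 7, p_4 = 8. Add edge {7,8}. Now deg[7]=0, deg[8]=2.
Step 5: smallest deg-1 vertex = 9, p_5 = 8. Add edge {8,9}. Now deg[9]=0, deg[8]=1.
Step 6: smallest deg-1 vertex = 8, p_6 = 6. Add edge {6,8}. Now deg[8]=0, deg[6]=1.
Step 7: smallest deg-1 vertex = 6, p_7 = 5. Add edge {5,6}. Now deg[6]=0, deg[5]=1.
Step 8: smallest deg-1 vertex = 5, p_8 = 4. Add edge {4,5}. Now deg[5]=0, deg[4]=2.
Step 9: smallest deg-1 vertex = 11, p_9 = 4. Add edge {4,11}. Now deg[11]=0, deg[4]=1.
Step 10: smallest deg-1 vertex = 4, p_10 = 10. Add edge {4,10}. Now deg[4]=0, deg[10]=1.
Final: two remaining deg-1 vertices are 10, 12. Add edge {10,12}.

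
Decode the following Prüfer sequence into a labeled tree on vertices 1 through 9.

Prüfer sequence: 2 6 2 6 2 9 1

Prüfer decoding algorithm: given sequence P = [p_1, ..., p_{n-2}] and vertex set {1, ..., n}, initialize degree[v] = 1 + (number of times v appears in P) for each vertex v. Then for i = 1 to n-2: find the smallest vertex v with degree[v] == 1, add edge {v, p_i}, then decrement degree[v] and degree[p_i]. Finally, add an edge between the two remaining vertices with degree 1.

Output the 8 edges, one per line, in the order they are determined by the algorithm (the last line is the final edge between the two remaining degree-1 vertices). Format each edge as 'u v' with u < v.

Answer: 2 3
4 6
2 5
6 7
2 6
2 9
1 8
1 9

Derivation:
Initial degrees: {1:2, 2:4, 3:1, 4:1, 5:1, 6:3, 7:1, 8:1, 9:2}
Step 1: smallest deg-1 vertex = 3, p_1 = 2. Add edge {2,3}. Now deg[3]=0, deg[2]=3.
Step 2: smallest deg-1 vertex = 4, p_2 = 6. Add edge {4,6}. Now deg[4]=0, deg[6]=2.
Step 3: smallest deg-1 vertex = 5, p_3 = 2. Add edge {2,5}. Now deg[5]=0, deg[2]=2.
Step 4: smallest deg-1 vertex = 7, p_4 = 6. Add edge {6,7}. Now deg[7]=0, deg[6]=1.
Step 5: smallest deg-1 vertex = 6, p_5 = 2. Add edge {2,6}. Now deg[6]=0, deg[2]=1.
Step 6: smallest deg-1 vertex = 2, p_6 = 9. Add edge {2,9}. Now deg[2]=0, deg[9]=1.
Step 7: smallest deg-1 vertex = 8, p_7 = 1. Add edge {1,8}. Now deg[8]=0, deg[1]=1.
Final: two remaining deg-1 vertices are 1, 9. Add edge {1,9}.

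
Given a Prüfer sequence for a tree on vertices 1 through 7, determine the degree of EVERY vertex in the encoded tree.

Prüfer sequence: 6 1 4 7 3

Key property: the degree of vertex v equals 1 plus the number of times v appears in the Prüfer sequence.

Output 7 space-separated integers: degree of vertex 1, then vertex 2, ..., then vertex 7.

p_1 = 6: count[6] becomes 1
p_2 = 1: count[1] becomes 1
p_3 = 4: count[4] becomes 1
p_4 = 7: count[7] becomes 1
p_5 = 3: count[3] becomes 1
Degrees (1 + count): deg[1]=1+1=2, deg[2]=1+0=1, deg[3]=1+1=2, deg[4]=1+1=2, deg[5]=1+0=1, deg[6]=1+1=2, deg[7]=1+1=2

Answer: 2 1 2 2 1 2 2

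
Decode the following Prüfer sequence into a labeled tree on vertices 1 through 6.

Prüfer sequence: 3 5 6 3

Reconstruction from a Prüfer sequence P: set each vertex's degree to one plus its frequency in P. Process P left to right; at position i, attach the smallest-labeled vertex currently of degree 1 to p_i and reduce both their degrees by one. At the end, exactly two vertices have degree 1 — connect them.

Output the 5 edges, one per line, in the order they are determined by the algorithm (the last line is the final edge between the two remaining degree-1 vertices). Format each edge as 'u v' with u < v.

Answer: 1 3
2 5
4 6
3 5
3 6

Derivation:
Initial degrees: {1:1, 2:1, 3:3, 4:1, 5:2, 6:2}
Step 1: smallest deg-1 vertex = 1, p_1 = 3. Add edge {1,3}. Now deg[1]=0, deg[3]=2.
Step 2: smallest deg-1 vertex = 2, p_2 = 5. Add edge {2,5}. Now deg[2]=0, deg[5]=1.
Step 3: smallest deg-1 vertex = 4, p_3 = 6. Add edge {4,6}. Now deg[4]=0, deg[6]=1.
Step 4: smallest deg-1 vertex = 5, p_4 = 3. Add edge {3,5}. Now deg[5]=0, deg[3]=1.
Final: two remaining deg-1 vertices are 3, 6. Add edge {3,6}.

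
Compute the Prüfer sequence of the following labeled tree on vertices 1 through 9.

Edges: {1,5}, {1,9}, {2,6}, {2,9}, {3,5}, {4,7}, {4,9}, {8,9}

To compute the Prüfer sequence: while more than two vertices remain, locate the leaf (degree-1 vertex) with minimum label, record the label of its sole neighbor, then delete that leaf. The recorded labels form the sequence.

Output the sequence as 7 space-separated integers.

Answer: 5 1 9 2 9 4 9

Derivation:
Step 1: leaves = {3,6,7,8}. Remove smallest leaf 3, emit neighbor 5.
Step 2: leaves = {5,6,7,8}. Remove smallest leaf 5, emit neighbor 1.
Step 3: leaves = {1,6,7,8}. Remove smallest leaf 1, emit neighbor 9.
Step 4: leaves = {6,7,8}. Remove smallest leaf 6, emit neighbor 2.
Step 5: leaves = {2,7,8}. Remove smallest leaf 2, emit neighbor 9.
Step 6: leaves = {7,8}. Remove smallest leaf 7, emit neighbor 4.
Step 7: leaves = {4,8}. Remove smallest leaf 4, emit neighbor 9.
Done: 2 vertices remain (8, 9). Sequence = [5 1 9 2 9 4 9]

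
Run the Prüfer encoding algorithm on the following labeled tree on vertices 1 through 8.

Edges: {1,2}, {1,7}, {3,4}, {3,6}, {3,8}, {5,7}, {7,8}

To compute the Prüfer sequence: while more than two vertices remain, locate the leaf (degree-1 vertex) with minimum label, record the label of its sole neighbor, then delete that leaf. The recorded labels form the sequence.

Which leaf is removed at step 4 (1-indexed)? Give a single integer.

Step 1: current leaves = {2,4,5,6}. Remove leaf 2 (neighbor: 1).
Step 2: current leaves = {1,4,5,6}. Remove leaf 1 (neighbor: 7).
Step 3: current leaves = {4,5,6}. Remove leaf 4 (neighbor: 3).
Step 4: current leaves = {5,6}. Remove leaf 5 (neighbor: 7).

Answer: 5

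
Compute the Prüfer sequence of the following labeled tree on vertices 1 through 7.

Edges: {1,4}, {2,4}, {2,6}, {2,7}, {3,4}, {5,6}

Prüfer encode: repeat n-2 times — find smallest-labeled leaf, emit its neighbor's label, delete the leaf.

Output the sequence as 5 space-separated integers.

Answer: 4 4 2 6 2

Derivation:
Step 1: leaves = {1,3,5,7}. Remove smallest leaf 1, emit neighbor 4.
Step 2: leaves = {3,5,7}. Remove smallest leaf 3, emit neighbor 4.
Step 3: leaves = {4,5,7}. Remove smallest leaf 4, emit neighbor 2.
Step 4: leaves = {5,7}. Remove smallest leaf 5, emit neighbor 6.
Step 5: leaves = {6,7}. Remove smallest leaf 6, emit neighbor 2.
Done: 2 vertices remain (2, 7). Sequence = [4 4 2 6 2]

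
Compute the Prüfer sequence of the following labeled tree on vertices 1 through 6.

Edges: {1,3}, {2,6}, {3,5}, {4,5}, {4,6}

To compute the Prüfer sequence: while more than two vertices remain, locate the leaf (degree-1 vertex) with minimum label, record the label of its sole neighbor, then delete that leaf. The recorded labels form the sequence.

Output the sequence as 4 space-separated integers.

Step 1: leaves = {1,2}. Remove smallest leaf 1, emit neighbor 3.
Step 2: leaves = {2,3}. Remove smallest leaf 2, emit neighbor 6.
Step 3: leaves = {3,6}. Remove smallest leaf 3, emit neighbor 5.
Step 4: leaves = {5,6}. Remove smallest leaf 5, emit neighbor 4.
Done: 2 vertices remain (4, 6). Sequence = [3 6 5 4]

Answer: 3 6 5 4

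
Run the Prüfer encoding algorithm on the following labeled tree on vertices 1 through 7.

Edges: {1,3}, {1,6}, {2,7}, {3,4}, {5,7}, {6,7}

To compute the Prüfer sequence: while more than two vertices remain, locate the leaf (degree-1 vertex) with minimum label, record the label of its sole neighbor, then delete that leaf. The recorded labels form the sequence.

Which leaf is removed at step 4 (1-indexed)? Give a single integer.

Answer: 1

Derivation:
Step 1: current leaves = {2,4,5}. Remove leaf 2 (neighbor: 7).
Step 2: current leaves = {4,5}. Remove leaf 4 (neighbor: 3).
Step 3: current leaves = {3,5}. Remove leaf 3 (neighbor: 1).
Step 4: current leaves = {1,5}. Remove leaf 1 (neighbor: 6).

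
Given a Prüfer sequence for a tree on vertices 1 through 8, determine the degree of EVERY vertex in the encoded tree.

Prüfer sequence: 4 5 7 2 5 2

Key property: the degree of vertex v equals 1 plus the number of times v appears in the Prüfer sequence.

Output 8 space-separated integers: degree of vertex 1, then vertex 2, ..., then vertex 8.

p_1 = 4: count[4] becomes 1
p_2 = 5: count[5] becomes 1
p_3 = 7: count[7] becomes 1
p_4 = 2: count[2] becomes 1
p_5 = 5: count[5] becomes 2
p_6 = 2: count[2] becomes 2
Degrees (1 + count): deg[1]=1+0=1, deg[2]=1+2=3, deg[3]=1+0=1, deg[4]=1+1=2, deg[5]=1+2=3, deg[6]=1+0=1, deg[7]=1+1=2, deg[8]=1+0=1

Answer: 1 3 1 2 3 1 2 1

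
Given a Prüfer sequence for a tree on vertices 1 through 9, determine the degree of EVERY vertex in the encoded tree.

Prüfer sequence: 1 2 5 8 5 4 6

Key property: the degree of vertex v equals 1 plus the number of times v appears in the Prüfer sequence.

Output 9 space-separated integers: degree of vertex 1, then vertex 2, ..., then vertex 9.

Answer: 2 2 1 2 3 2 1 2 1

Derivation:
p_1 = 1: count[1] becomes 1
p_2 = 2: count[2] becomes 1
p_3 = 5: count[5] becomes 1
p_4 = 8: count[8] becomes 1
p_5 = 5: count[5] becomes 2
p_6 = 4: count[4] becomes 1
p_7 = 6: count[6] becomes 1
Degrees (1 + count): deg[1]=1+1=2, deg[2]=1+1=2, deg[3]=1+0=1, deg[4]=1+1=2, deg[5]=1+2=3, deg[6]=1+1=2, deg[7]=1+0=1, deg[8]=1+1=2, deg[9]=1+0=1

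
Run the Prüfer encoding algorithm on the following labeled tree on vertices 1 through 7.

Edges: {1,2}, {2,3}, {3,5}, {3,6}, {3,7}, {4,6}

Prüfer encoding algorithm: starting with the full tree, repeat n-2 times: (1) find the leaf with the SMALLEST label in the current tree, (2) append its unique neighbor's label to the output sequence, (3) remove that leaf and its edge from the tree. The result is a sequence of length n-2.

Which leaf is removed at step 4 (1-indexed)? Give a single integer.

Answer: 5

Derivation:
Step 1: current leaves = {1,4,5,7}. Remove leaf 1 (neighbor: 2).
Step 2: current leaves = {2,4,5,7}. Remove leaf 2 (neighbor: 3).
Step 3: current leaves = {4,5,7}. Remove leaf 4 (neighbor: 6).
Step 4: current leaves = {5,6,7}. Remove leaf 5 (neighbor: 3).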